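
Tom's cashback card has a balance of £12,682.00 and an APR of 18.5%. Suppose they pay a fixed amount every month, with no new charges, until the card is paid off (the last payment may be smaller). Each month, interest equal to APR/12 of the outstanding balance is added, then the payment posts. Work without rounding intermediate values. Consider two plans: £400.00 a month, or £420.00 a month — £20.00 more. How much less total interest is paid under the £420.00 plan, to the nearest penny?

Monthly rate r = 18.5%/12 = 1.54167% = 0.0154167.
At £400.00/mo: n = ⌈−ln(1 − rB₀/P)/ln(1+r)⌉ = 44 payments (last £343.07); total interest = total paid − £12,682.00 = £4,861.07.
At £420.00/mo: 41 payments (last £397.69); total interest £4,515.69.
Interest saved = £4,861.07 − £4,515.69 = £345.38.

£345.38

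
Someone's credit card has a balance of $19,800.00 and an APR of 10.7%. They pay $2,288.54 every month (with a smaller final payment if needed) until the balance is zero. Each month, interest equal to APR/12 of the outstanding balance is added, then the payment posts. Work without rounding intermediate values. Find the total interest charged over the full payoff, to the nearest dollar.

Monthly rate r = 10.7%/12 = 0.891667% = 0.00891667.
Payoff takes n = ⌈−ln(1 − rB₀/P)/ln(1+r)⌉ = ⌈9.044⌉ = 10 payments; the last is $100.74.
Total paid = 9·$2,288.54 + $100.74 = $20,697.60.
Total interest = total paid − principal = $20,697.60 − $19,800.00 = $897.60.

$898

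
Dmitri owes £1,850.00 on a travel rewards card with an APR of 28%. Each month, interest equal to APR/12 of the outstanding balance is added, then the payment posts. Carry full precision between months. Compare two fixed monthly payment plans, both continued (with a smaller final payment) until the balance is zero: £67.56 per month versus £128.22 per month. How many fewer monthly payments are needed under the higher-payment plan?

27 fewer payments

Monthly rate r = 28%/12 = 2.33333% = 0.0233333.
At £67.56/mo: n = ⌈−ln(1 − rB₀/P)/ln(1+r)⌉ = 45 payments (last £11.34); total interest = total paid − £1,850.00 = £1,133.98.
At £128.22/mo: 18 payments (last £102.30); total interest £432.04.
Payments saved = 45 − 18 = 27.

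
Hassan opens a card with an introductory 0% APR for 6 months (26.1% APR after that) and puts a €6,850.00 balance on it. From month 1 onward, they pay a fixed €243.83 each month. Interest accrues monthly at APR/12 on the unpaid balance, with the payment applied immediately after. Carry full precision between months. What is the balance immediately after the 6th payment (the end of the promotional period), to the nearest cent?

Promo months 1–6 at r₀ = 0%/12 = 0; months 7+ at r₁ = 26.1%/12 = 0.02175.
After month 6 (no interest yet): B = €6,850.00 − 6·€243.83 = €5,387.02.

€5,387.02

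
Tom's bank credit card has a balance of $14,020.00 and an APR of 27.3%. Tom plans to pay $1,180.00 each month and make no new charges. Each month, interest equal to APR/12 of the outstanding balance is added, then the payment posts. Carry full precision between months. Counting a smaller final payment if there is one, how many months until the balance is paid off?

Monthly rate r = 27.3%/12 = 2.275% = 0.02275.
Recurrence: B ← B·(1+r) − $1,180.00.
Month 1: interest $318.95; balance after payment $13,158.95.
Month 2: interest $299.37; balance after payment $12,278.32.
Closed form: n = −ln(1 − rB₀/P)/ln(1+r) = −ln(0.7297)/ln(1.02275) ≈ 14.009, so the balance reaches zero during payment 15.

15 payments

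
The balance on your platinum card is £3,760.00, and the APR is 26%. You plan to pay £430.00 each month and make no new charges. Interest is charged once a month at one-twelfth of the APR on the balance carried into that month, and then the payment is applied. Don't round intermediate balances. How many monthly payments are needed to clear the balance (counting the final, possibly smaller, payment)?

10 payments

Monthly rate r = 26%/12 = 2.16667% = 0.0216667.
Recurrence: B ← B·(1+r) − £430.00.
Month 1: interest £81.47; balance after payment £3,411.47.
Month 2: interest £73.92; balance after payment £3,055.38.
Closed form: n = −ln(1 − rB₀/P)/ln(1+r) = −ln(0.81054)/ln(1.02167) ≈ 9.799, so the balance reaches zero during payment 10.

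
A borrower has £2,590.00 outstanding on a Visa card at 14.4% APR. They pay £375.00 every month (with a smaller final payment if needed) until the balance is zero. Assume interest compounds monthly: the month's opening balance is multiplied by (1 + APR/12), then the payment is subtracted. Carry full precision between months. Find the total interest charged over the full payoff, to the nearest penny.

£130.27

Monthly rate r = 14.4%/12 = 1.2% = 0.012.
Payoff takes n = ⌈−ln(1 − rB₀/P)/ln(1+r)⌉ = ⌈7.253⌉ = 8 payments; the last is £95.27.
Total paid = 7·£375.00 + £95.27 = £2,720.27.
Total interest = total paid − principal = £2,720.27 − £2,590.00 = £130.27.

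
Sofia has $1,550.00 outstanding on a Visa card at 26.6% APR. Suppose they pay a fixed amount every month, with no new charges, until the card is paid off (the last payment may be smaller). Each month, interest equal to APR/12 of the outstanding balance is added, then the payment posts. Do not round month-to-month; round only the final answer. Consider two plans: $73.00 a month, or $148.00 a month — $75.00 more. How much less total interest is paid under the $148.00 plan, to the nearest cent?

Monthly rate r = 26.6%/12 = 2.21667% = 0.0221667.
At $73.00/mo: n = ⌈−ln(1 − rB₀/P)/ln(1+r)⌉ = 30 payments (last $1.06); total interest = total paid − $1,550.00 = $568.06.
At $148.00/mo: 13 payments (last $7.28); total interest $233.28.
Interest saved = $568.06 − $233.28 = $334.78.

$334.78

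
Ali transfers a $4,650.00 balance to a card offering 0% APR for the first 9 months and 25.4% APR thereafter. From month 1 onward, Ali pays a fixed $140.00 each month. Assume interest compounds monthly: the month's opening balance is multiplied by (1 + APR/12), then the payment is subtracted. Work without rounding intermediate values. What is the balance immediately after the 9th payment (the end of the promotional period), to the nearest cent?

$3,390.00

Promo months 1–9 at r₀ = 0%/12 = 0; months 10+ at r₁ = 25.4%/12 = 0.0211667.
After month 9 (no interest yet): B = $4,650.00 − 9·$140.00 = $3,390.00.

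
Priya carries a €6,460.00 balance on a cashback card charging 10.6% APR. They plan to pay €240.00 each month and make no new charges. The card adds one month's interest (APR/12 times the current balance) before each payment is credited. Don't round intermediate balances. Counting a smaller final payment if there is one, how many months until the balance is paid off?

Monthly rate r = 10.6%/12 = 0.883333% = 0.00883333.
Recurrence: B ← B·(1+r) − €240.00.
Month 1: interest €57.06; balance after payment €6,277.06.
Month 2: interest €55.45; balance after payment €6,092.51.
Closed form: n = −ln(1 − rB₀/P)/ln(1+r) = −ln(0.76224)/ln(1.00883) ≈ 30.871, so the balance reaches zero during payment 31.

31 months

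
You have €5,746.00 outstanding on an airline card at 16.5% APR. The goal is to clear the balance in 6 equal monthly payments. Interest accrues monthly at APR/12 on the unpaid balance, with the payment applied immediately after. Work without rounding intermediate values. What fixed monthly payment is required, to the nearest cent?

€1,004.28

Monthly rate r = 16.5%/12 = 1.375% = 0.01375.
Level-payment amortization: P = B₀·r / (1 − (1+r)^(−n)) = 5746.00·0.01375 / (1 − 1.01375^(−6)).
Denominator 1 − (1+r)^(−6) = 0.0786708826.
P = 79.0075 / 0.0786708826 ≈ 1004.28.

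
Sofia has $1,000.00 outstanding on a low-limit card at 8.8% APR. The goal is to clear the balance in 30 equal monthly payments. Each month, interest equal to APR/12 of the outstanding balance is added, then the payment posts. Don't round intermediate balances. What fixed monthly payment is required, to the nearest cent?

$37.26

Monthly rate r = 8.8%/12 = 0.733333% = 0.00733333.
Level-payment amortization: P = B₀·r / (1 − (1+r)^(−n)) = 1000.00·0.00733333 / (1 − 1.00733^(−30)).
Denominator 1 − (1+r)^(−30) = 0.196836726.
P = 7.33333 / 0.196836726 ≈ 37.26.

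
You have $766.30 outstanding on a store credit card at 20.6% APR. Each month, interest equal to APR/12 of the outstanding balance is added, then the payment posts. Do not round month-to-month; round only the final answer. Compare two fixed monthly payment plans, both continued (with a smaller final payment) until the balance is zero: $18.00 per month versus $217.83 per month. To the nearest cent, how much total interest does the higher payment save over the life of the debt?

$590.29

Monthly rate r = 20.6%/12 = 1.71667% = 0.0171667.
At $18.00/mo: n = ⌈−ln(1 − rB₀/P)/ln(1+r)⌉ = 78 payments (last $1.89); total interest = total paid − $766.30 = $621.59.
At $217.83/mo: 4 payments (last $144.11); total interest $31.30.
Interest saved = $621.59 − $31.30 = $590.29.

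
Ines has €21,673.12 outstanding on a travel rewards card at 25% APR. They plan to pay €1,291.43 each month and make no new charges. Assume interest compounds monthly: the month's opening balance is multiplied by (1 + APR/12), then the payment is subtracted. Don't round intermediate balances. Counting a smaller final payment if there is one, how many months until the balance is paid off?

21 payments

Monthly rate r = 25%/12 = 2.08333% = 0.0208333.
Recurrence: B ← B·(1+r) − €1,291.43.
Month 1: interest €451.52; balance after payment €20,833.21.
Month 2: interest €434.03; balance after payment €19,975.81.
Closed form: n = −ln(1 − rB₀/P)/ln(1+r) = −ln(0.65037)/ln(1.02083) ≈ 20.865, so the balance reaches zero during payment 21.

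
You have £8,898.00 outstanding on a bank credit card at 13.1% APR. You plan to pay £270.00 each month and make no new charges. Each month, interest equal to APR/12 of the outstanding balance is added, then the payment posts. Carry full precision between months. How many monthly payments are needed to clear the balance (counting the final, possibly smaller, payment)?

42 months

Monthly rate r = 13.1%/12 = 1.09167% = 0.0109167.
Recurrence: B ← B·(1+r) − £270.00.
Month 1: interest £97.14; balance after payment £8,725.14.
Month 2: interest £95.25; balance after payment £8,550.39.
Closed form: n = −ln(1 − rB₀/P)/ln(1+r) = −ln(0.64024)/ln(1.01092) ≈ 41.070, so the balance reaches zero during payment 42.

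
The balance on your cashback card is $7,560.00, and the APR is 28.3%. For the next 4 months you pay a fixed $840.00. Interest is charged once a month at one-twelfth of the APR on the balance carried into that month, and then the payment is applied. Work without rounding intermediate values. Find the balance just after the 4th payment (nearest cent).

Monthly rate r = 28.3%/12 = 2.35833% = 0.0235833.
Each month: B ← B·(1+r) − $840.00.
Month 1: interest $178.29; balance after payment $6,898.29.
Month 2: interest $162.68; balance after payment $6,220.97.
Month 3: interest $146.71; balance after payment $5,527.69.
Month 4: interest $130.36; balance after payment $4,818.05.

$4,818.05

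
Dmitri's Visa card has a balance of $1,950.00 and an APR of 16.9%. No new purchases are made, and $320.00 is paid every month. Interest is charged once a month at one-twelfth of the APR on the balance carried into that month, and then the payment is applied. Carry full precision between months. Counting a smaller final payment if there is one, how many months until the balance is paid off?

7 months

Monthly rate r = 16.9%/12 = 1.40833% = 0.0140833.
Recurrence: B ← B·(1+r) − $320.00.
Month 1: interest $27.46; balance after payment $1,657.46.
Month 2: interest $23.34; balance after payment $1,360.81.
Closed form: n = −ln(1 − rB₀/P)/ln(1+r) = −ln(0.91418)/ln(1.01408) ≈ 6.416, so the balance reaches zero during payment 7.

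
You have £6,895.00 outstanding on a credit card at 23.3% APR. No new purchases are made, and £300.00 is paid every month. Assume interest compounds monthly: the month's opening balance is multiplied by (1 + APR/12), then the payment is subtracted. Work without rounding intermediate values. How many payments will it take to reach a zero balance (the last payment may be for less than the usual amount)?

Monthly rate r = 23.3%/12 = 1.94167% = 0.0194167.
Recurrence: B ← B·(1+r) − £300.00.
Month 1: interest £133.88; balance after payment £6,728.88.
Month 2: interest £130.65; balance after payment £6,559.53.
Closed form: n = −ln(1 − rB₀/P)/ln(1+r) = −ln(0.55374)/ln(1.01942) ≈ 30.735, so the balance reaches zero during payment 31.

31 months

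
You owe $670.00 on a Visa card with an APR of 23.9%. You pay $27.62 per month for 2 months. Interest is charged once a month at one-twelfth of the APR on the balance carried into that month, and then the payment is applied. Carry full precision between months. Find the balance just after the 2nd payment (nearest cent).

Monthly rate r = 23.9%/12 = 1.99167% = 0.0199167.
Each month: B ← B·(1+r) − $27.62.
Month 1: interest $13.34; balance after payment $655.72.
Month 2: interest $13.06; balance after payment $641.16.

$641.16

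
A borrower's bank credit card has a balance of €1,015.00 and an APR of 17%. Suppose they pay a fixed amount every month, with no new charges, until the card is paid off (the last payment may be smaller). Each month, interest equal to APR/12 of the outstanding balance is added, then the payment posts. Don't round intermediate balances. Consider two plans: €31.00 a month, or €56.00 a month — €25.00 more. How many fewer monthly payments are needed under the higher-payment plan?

Monthly rate r = 17%/12 = 1.41667% = 0.0141667.
At €31.00/mo: n = ⌈−ln(1 − rB₀/P)/ln(1+r)⌉ = 45 payments (last €9.68); total interest = total paid − €1,015.00 = €358.68.
At €56.00/mo: 22 payments (last €5.36); total interest €166.36.
Payments saved = 45 − 22 = 23.

23 fewer payments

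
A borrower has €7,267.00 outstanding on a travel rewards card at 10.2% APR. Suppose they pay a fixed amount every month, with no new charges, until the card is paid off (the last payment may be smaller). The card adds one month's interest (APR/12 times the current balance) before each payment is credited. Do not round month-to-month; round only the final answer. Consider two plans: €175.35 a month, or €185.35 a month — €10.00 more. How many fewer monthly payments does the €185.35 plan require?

4 fewer payments

Monthly rate r = 10.2%/12 = 0.85% = 0.0085.
At €175.35/mo: n = ⌈−ln(1 − rB₀/P)/ln(1+r)⌉ = 52 payments (last €54.11); total interest = total paid − €7,267.00 = €1,729.96.
At €185.35/mo: 48 payments (last €165.22); total interest €1,609.67.
Payments saved = 52 − 48 = 4.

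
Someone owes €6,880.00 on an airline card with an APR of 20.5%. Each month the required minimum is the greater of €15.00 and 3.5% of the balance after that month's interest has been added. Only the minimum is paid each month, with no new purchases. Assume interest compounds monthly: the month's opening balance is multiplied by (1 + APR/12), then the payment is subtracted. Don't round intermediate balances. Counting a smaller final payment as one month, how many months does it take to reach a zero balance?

Monthly rate r = 20.5%/12 = 1.70833% = 0.0170833.
While 3.5% of the post-interest balance exceeds €15.00, each month B ← (B·(1+r))·(1 − 0.035), i.e. B shrinks by the factor (1+r)·0.965 = 0.98149.
This holds for months 1–150. Entering month 151 the balance is €417.03; 3.5% of the post-interest balance is now below €15.00, so the flat €15.00 minimum applies from here.
From month 151 a fixed €15.00 at rate r clears €417.03 in 39 more payments. Total: 150 + 39 = 189 months.

189 months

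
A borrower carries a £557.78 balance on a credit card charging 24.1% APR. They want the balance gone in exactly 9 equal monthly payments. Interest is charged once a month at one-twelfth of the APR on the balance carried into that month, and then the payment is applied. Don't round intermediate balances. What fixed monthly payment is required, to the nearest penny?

£68.36

Monthly rate r = 24.1%/12 = 2.00833% = 0.0200833.
Level-payment amortization: P = B₀·r / (1 − (1+r)^(−n)) = 557.78·0.0200833 / (1 − 1.02008^(−9)).
Denominator 1 − (1+r)^(−9) = 0.163859744.
P = 11.2021 / 0.163859744 ≈ 68.36.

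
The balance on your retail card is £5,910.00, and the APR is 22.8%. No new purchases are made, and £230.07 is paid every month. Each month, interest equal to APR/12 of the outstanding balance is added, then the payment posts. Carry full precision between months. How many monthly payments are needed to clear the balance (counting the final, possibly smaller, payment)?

36 payments

Monthly rate r = 22.8%/12 = 1.9% = 0.019.
Recurrence: B ← B·(1+r) − £230.07.
Month 1: interest £112.29; balance after payment £5,792.22.
Month 2: interest £110.05; balance after payment £5,672.20.
Closed form: n = −ln(1 − rB₀/P)/ln(1+r) = −ln(0.51193)/ln(1.019) ≈ 35.574, so the balance reaches zero during payment 36.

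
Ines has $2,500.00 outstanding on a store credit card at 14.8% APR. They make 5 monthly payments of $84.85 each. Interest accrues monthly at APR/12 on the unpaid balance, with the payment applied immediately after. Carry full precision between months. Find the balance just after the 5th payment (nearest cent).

Monthly rate r = 14.8%/12 = 1.23333% = 0.0123333.
Each month: B ← B·(1+r) − $84.85.
Month 1: interest $30.83; balance after payment $2,445.98.
Month 2: interest $30.17; balance after payment $2,391.30.
Month 3: interest $29.49; balance after payment $2,335.94.
Month 4: interest $28.81; balance after payment $2,279.90.
Month 5: interest $28.12; balance after payment $2,223.17.

$2,223.17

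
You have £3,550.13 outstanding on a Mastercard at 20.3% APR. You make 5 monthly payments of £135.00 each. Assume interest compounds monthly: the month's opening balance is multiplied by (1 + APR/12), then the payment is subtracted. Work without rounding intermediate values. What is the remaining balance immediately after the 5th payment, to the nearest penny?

£3,162.52

Monthly rate r = 20.3%/12 = 1.69167% = 0.0169167.
Each month: B ← B·(1+r) − £135.00.
Month 1: interest £60.06; balance after payment £3,475.19.
Month 2: interest £58.79; balance after payment £3,398.97.
Month 3: interest £57.50; balance after payment £3,321.47.
Month 4: interest £56.19; balance after payment £3,242.66.
Month 5: interest £54.86; balance after payment £3,162.52.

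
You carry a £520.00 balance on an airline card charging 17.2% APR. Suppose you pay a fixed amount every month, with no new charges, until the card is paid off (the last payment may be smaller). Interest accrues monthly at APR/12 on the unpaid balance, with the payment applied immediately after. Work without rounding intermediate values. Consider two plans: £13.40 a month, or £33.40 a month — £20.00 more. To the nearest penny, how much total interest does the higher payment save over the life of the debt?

£172.29

Monthly rate r = 17.2%/12 = 1.43333% = 0.0143333.
At £13.40/mo: n = ⌈−ln(1 − rB₀/P)/ln(1+r)⌉ = 58 payments (last £1.16); total interest = total paid − £520.00 = £244.96.
At £33.40/mo: 18 payments (last £24.87); total interest £72.67.
Interest saved = £244.96 − £72.67 = £172.29.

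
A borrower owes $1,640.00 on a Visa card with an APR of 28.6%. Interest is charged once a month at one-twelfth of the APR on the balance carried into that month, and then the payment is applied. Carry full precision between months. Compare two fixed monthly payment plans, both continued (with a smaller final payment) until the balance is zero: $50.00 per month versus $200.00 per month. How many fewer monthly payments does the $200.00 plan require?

55 fewer payments

Monthly rate r = 28.6%/12 = 2.38333% = 0.0238333.
At $50.00/mo: n = ⌈−ln(1 − rB₀/P)/ln(1+r)⌉ = 65 payments (last $31.13); total interest = total paid − $1,640.00 = $1,591.13.
At $200.00/mo: 10 payments (last $46.85); total interest $206.85.
Payments saved = 65 − 10 = 55.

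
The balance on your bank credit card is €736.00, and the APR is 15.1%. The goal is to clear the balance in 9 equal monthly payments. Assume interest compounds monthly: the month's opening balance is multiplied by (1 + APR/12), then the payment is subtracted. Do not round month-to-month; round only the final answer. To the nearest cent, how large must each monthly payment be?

€87.01

Monthly rate r = 15.1%/12 = 1.25833% = 0.0125833.
Level-payment amortization: P = B₀·r / (1 − (1+r)^(−n)) = 736.00·0.0125833 / (1 − 1.01258^(−9)).
Denominator 1 − (1+r)^(−9) = 0.106441425.
P = 9.26133 / 0.106441425 ≈ 87.01.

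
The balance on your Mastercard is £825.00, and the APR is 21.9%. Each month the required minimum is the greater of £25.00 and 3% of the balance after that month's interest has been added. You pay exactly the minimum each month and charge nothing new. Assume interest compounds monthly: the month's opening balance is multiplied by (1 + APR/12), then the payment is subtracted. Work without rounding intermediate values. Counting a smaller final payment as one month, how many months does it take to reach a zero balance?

51 months

Monthly rate r = 21.9%/12 = 1.825% = 0.01825.
While 3% of the post-interest balance exceeds £25.00, each month B ← (B·(1+r))·(1 − 0.03), i.e. B shrinks by the factor (1+r)·0.97 = 0.9877.
This holds for months 1–1. Entering month 2 the balance is £814.85; 3% of the post-interest balance is now below £25.00, so the flat £25.00 minimum applies from here.
From month 2 a fixed £25.00 at rate r clears £814.85 in 50 more payments. Total: 1 + 50 = 51 months.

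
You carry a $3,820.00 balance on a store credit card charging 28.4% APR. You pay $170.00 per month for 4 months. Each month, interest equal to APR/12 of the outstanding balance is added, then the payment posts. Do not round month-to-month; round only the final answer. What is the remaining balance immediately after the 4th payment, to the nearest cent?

Monthly rate r = 28.4%/12 = 2.36667% = 0.0236667.
Each month: B ← B·(1+r) − $170.00.
Month 1: interest $90.41; balance after payment $3,740.41.
Month 2: interest $88.52; balance after payment $3,658.93.
Month 3: interest $86.59; balance after payment $3,575.52.
Month 4: interest $84.62; balance after payment $3,490.15.

$3,490.15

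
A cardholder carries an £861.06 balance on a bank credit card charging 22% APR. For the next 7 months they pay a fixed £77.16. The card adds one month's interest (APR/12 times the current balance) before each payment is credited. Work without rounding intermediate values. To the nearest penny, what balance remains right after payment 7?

Monthly rate r = 22%/12 = 1.83333% = 0.0183333.
Each month: B ← B·(1+r) − £77.16.
Month 1: interest £15.79; balance after payment £799.69.
Month 2: interest £14.66; balance after payment £737.19.
Month 3: interest £13.52; balance after payment £673.54.
Month 4: interest £12.35; balance after payment £608.73.
Month 5: interest £11.16; balance after payment £542.73.
Month 6: interest £9.95; balance after payment £475.52.
Month 7: interest £8.72; balance after payment £407.08.

£407.08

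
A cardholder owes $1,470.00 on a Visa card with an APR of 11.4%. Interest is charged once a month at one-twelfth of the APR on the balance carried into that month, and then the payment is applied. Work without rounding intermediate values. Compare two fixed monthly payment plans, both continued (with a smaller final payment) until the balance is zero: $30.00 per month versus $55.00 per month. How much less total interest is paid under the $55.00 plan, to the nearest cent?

$283.76

Monthly rate r = 11.4%/12 = 0.95% = 0.0095.
At $30.00/mo: n = ⌈−ln(1 − rB₀/P)/ln(1+r)⌉ = 67 payments (last $7.59); total interest = total paid − $1,470.00 = $517.59.
At $55.00/mo: 31 payments (last $53.83); total interest $233.83.
Interest saved = $517.59 − $233.83 = $283.76.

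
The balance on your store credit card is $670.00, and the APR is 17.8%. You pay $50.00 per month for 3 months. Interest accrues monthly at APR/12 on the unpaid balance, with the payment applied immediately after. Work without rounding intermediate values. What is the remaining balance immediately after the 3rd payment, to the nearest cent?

$548.02

Monthly rate r = 17.8%/12 = 1.48333% = 0.0148333.
Each month: B ← B·(1+r) − $50.00.
Month 1: interest $9.94; balance after payment $629.94.
Month 2: interest $9.34; balance after payment $589.28.
Month 3: interest $8.74; balance after payment $548.02.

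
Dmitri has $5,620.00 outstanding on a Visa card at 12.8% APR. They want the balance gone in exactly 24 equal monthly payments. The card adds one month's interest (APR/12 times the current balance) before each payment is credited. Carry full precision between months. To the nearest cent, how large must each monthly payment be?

Monthly rate r = 12.8%/12 = 1.06667% = 0.0106667.
Level-payment amortization: P = B₀·r / (1 − (1+r)^(−n)) = 5620.00·0.0106667 / (1 − 1.01067^(−24)).
Denominator 1 − (1+r)^(−24) = 0.224807814.
P = 59.9467 / 0.224807814 ≈ 266.66.

$266.66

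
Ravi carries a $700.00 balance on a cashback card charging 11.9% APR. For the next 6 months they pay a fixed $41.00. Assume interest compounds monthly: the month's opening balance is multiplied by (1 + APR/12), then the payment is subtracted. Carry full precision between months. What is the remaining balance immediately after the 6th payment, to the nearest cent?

Monthly rate r = 11.9%/12 = 0.991667% = 0.00991667.
Each month: B ← B·(1+r) − $41.00.
Month 1: interest $6.94; balance after payment $665.94.
Month 2: interest $6.60; balance after payment $631.55.
Month 3: interest $6.26; balance after payment $596.81.
Month 4: interest $5.92; balance after payment $561.73.
Month 5: interest $5.57; balance after payment $526.30.
Month 6: interest $5.22; balance after payment $490.52.

$490.52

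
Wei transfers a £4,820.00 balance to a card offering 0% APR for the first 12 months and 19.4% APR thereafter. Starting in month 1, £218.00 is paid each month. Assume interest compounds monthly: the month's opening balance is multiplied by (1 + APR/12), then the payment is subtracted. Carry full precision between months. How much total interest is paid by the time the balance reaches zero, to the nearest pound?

£222

Promo months 1–12 at r₀ = 0%/12 = 0; months 13+ at r₁ = 19.4%/12 = 0.0161667.
After month 12 (no interest yet): B = £4,820.00 − 12·£218.00 = £2,204.00.
Then at r₁ with £218.00/mo: n₂ = −ln(1 − r₁·B/P)/ln(1+r₁) ≈ 11.13 → 12 more payments.
Total paid = 23·£218.00 + £28.11 = £5,042.11; interest = £5,042.11 − £4,820.00 = £222.11.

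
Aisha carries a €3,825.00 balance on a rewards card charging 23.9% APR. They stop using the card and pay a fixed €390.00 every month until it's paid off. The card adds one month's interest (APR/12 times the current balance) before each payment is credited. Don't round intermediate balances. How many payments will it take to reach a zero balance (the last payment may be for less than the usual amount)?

12 months

Monthly rate r = 23.9%/12 = 1.99167% = 0.0199167.
Recurrence: B ← B·(1+r) − €390.00.
Month 1: interest €76.18; balance after payment €3,511.18.
Month 2: interest €69.93; balance after payment €3,191.11.
Closed form: n = −ln(1 − rB₀/P)/ln(1+r) = −ln(0.80466)/ln(1.01992) ≈ 11.020, so the balance reaches zero during payment 12.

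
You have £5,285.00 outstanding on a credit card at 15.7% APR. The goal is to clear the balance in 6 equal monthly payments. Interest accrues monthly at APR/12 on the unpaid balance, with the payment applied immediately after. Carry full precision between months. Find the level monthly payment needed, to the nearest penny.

£921.61

Monthly rate r = 15.7%/12 = 1.30833% = 0.0130833.
Level-payment amortization: P = B₀·r / (1 − (1+r)^(−n)) = 5285.00·0.0130833 / (1 − 1.01308^(−6)).
Denominator 1 − (1+r)^(−6) = 0.0750271699.
P = 69.1454 / 0.0750271699 ≈ 921.61.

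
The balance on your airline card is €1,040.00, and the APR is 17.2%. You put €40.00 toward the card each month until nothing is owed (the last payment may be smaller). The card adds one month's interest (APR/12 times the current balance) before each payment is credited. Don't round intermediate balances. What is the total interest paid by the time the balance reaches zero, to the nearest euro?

Monthly rate r = 17.2%/12 = 1.43333% = 0.0143333.
Payoff takes n = ⌈−ln(1 − rB₀/P)/ln(1+r)⌉ = ⌈32.764⌉ = 33 payments; the last is €30.59.
Total paid = 32·€40.00 + €30.59 = €1,310.59.
Total interest = total paid − principal = €1,310.59 − €1,040.00 = €270.59.

€271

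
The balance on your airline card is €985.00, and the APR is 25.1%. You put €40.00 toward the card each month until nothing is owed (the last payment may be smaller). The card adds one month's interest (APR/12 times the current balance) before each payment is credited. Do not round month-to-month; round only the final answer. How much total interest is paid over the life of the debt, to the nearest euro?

Monthly rate r = 25.1%/12 = 2.09167% = 0.0209167.
Payoff takes n = ⌈−ln(1 − rB₀/P)/ln(1+r)⌉ = ⌈34.963⌉ = 35 payments; the last is €38.52.
Total paid = 34·€40.00 + €38.52 = €1,398.52.
Total interest = total paid − principal = €1,398.52 − €985.00 = €413.52.

€414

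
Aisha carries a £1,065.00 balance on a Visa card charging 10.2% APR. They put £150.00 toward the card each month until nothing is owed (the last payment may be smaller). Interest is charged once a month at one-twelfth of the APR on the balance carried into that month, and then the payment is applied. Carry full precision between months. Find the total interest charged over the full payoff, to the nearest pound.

Monthly rate r = 10.2%/12 = 0.85% = 0.0085.
Payoff takes n = ⌈−ln(1 − rB₀/P)/ln(1+r)⌉ = ⌈7.354⌉ = 8 payments; the last is £53.30.
Total paid = 7·£150.00 + £53.30 = £1,103.30.
Total interest = total paid − principal = £1,103.30 − £1,065.00 = £38.30.

£38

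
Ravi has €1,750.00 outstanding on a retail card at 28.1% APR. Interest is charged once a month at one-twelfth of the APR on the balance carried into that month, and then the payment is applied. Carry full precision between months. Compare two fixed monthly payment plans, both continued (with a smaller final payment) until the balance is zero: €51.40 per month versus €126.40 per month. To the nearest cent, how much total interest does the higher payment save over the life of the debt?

Monthly rate r = 28.1%/12 = 2.34167% = 0.0234167.
At €51.40/mo: n = ⌈−ln(1 − rB₀/P)/ln(1+r)⌉ = 69 payments (last €48.56); total interest = total paid − €1,750.00 = €1,793.76.
At €126.40/mo: 17 payments (last €117.58); total interest €389.98.
Interest saved = €1,793.76 − €389.98 = €1,403.78.

€1,403.78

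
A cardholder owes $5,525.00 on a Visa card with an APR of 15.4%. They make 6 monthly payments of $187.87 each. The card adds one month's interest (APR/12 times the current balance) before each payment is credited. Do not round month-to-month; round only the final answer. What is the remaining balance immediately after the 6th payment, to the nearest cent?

$4,800.30

Monthly rate r = 15.4%/12 = 1.28333% = 0.0128333.
Each month: B ← B·(1+r) − $187.87.
Month 1: interest $70.90; balance after payment $5,408.03.
Month 2: interest $69.40; balance after payment $5,289.57.
Month 3: interest $67.88; balance after payment $5,169.58.
Month 4: interest $66.34; balance after payment $5,048.05.
Month 5: interest $64.78; balance after payment $4,924.97.
Month 6: interest $63.20; balance after payment $4,800.30.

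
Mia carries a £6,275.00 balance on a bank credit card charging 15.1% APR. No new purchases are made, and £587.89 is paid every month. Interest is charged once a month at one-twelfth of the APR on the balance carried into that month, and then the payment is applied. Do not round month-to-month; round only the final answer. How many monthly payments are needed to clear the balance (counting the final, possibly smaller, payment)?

12 payments

Monthly rate r = 15.1%/12 = 1.25833% = 0.0125833.
Recurrence: B ← B·(1+r) − £587.89.
Month 1: interest £78.96; balance after payment £5,766.07.
Month 2: interest £72.56; balance after payment £5,250.74.
Closed form: n = −ln(1 − rB₀/P)/ln(1+r) = −ln(0.86569)/ln(1.01258) ≈ 11.534, so the balance reaches zero during payment 12.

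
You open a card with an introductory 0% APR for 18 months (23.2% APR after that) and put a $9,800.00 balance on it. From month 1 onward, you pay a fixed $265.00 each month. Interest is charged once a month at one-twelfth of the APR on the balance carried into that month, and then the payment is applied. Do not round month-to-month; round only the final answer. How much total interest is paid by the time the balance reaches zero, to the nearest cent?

$1,297.94

Promo months 1–18 at r₀ = 0%/12 = 0; months 19+ at r₁ = 23.2%/12 = 0.0193333.
After month 18 (no interest yet): B = $9,800.00 − 18·$265.00 = $5,030.00.
Then at r₁ with $265.00/mo: n₂ = −ln(1 − r₁·B/P)/ln(1+r₁) ≈ 23.88 → 24 more payments.
Total paid = 41·$265.00 + $232.94 = $11,097.94; interest = $11,097.94 − $9,800.00 = $1,297.94.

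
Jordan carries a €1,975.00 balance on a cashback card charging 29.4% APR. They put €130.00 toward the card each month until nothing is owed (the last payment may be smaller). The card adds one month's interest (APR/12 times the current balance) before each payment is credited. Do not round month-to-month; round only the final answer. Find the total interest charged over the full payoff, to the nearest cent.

Monthly rate r = 29.4%/12 = 2.45% = 0.0245.
Payoff takes n = ⌈−ln(1 − rB₀/P)/ln(1+r)⌉ = ⌈19.234⌉ = 20 payments; the last is €30.70.
Total paid = 19·€130.00 + €30.70 = €2,500.70.
Total interest = total paid − principal = €2,500.70 − €1,975.00 = €525.70.

€525.70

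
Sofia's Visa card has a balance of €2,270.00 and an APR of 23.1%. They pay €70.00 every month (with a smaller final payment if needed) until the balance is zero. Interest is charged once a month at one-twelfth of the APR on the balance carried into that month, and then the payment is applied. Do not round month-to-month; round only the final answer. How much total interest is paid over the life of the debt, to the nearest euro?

Monthly rate r = 23.1%/12 = 1.925% = 0.01925.
Payoff takes n = ⌈−ln(1 − rB₀/P)/ln(1+r)⌉ = ⌈51.336⌉ = 52 payments; the last is €23.69.
Total paid = 51·€70.00 + €23.69 = €3,593.69.
Total interest = total paid − principal = €3,593.69 − €2,270.00 = €1,323.69.

€1,324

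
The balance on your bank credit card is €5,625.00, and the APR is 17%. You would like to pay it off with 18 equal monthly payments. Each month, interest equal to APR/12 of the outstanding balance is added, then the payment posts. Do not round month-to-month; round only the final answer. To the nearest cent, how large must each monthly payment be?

€356.23

Monthly rate r = 17%/12 = 1.41667% = 0.0141667.
Level-payment amortization: P = B₀·r / (1 − (1+r)^(−n)) = 5625.00·0.0141667 / (1 − 1.01417^(−18)).
Denominator 1 − (1+r)^(−18) = 0.223695648.
P = 79.6875 / 0.223695648 ≈ 356.23.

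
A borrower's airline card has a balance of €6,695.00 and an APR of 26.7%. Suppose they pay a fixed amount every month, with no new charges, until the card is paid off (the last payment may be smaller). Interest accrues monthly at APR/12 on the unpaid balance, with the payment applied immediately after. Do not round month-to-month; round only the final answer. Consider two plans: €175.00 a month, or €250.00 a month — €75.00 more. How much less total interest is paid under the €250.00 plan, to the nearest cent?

€4,859.26

Monthly rate r = 26.7%/12 = 2.225% = 0.02225.
At €175.00/mo: n = ⌈−ln(1 − rB₀/P)/ln(1+r)⌉ = 87 payments (last €102.05); total interest = total paid − €6,695.00 = €8,457.05.
At €250.00/mo: 42 payments (last €42.79); total interest €3,597.79.
Interest saved = €8,457.05 − €3,597.79 = €4,859.26.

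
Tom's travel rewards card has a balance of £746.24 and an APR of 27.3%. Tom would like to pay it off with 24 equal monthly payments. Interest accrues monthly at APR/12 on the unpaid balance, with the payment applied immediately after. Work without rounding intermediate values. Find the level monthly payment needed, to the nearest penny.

£40.69

Monthly rate r = 27.3%/12 = 2.275% = 0.02275.
Level-payment amortization: P = B₀·r / (1 − (1+r)^(−n)) = 746.24·0.02275 / (1 − 1.02275^(−24)).
Denominator 1 − (1+r)^(−24) = 0.417182902.
P = 16.977 / 0.417182902 ≈ 40.69.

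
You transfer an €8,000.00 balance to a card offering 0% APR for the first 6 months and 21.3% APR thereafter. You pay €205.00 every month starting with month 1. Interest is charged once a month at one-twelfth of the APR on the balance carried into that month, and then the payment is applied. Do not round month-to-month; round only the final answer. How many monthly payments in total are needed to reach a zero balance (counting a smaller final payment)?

Promo months 1–6 at r₀ = 0%/12 = 0; months 7+ at r₁ = 21.3%/12 = 0.01775.
After month 6 (no interest yet): B = €8,000.00 − 6·€205.00 = €6,770.00.
Then at r₁ with €205.00/mo: n₂ = −ln(1 − r₁·B/P)/ln(1+r₁) ≈ 50.15 → 51 more payments.

57 months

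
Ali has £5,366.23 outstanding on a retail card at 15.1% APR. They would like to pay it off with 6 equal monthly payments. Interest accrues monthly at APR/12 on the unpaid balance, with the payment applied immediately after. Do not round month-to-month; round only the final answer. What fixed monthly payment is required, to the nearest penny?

Monthly rate r = 15.1%/12 = 1.25833% = 0.0125833.
Level-payment amortization: P = B₀·r / (1 − (1+r)^(−n)) = 5366.23·0.0125833 / (1 − 1.01258^(−6)).
Denominator 1 − (1+r)^(−6) = 0.07228335.
P = 67.5251 / 0.07228335 ≈ 934.17.

£934.17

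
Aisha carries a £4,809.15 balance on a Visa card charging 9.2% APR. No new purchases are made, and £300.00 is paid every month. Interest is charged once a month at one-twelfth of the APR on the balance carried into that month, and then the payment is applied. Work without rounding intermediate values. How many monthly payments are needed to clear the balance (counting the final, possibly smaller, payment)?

Monthly rate r = 9.2%/12 = 0.766667% = 0.00766667.
Recurrence: B ← B·(1+r) − £300.00.
Month 1: interest £36.87; balance after payment £4,546.02.
Month 2: interest £34.85; balance after payment £4,280.87.
Closed form: n = −ln(1 − rB₀/P)/ln(1+r) = −ln(0.8771)/ln(1.00767) ≈ 17.170, so the balance reaches zero during payment 18.

18 months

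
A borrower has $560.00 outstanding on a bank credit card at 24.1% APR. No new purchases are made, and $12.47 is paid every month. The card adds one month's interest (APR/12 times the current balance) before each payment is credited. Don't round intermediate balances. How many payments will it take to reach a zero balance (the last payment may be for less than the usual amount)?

Monthly rate r = 24.1%/12 = 2.00833% = 0.0200833.
Recurrence: B ← B·(1+r) − $12.47.
Month 1: interest $11.25; balance after payment $558.78.
Month 2: interest $11.22; balance after payment $557.53.
Closed form: n = −ln(1 − rB₀/P)/ln(1+r) = −ln(0.098102)/ln(1.02008) ≈ 116.763, so the balance reaches zero during payment 117.

117 months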